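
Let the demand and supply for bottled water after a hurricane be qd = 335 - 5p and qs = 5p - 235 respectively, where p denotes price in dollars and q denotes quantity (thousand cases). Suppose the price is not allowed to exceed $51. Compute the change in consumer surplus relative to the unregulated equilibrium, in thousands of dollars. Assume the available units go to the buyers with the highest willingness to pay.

In a free market, 335 - 5p = 5p - 235 gives the equilibrium p* = 57, q* = 50.
Because the ceiling (51) lies below the market-clearing price, it is binding.
At p = 51: qd = 335 - 5·51 = 80 and qs = 5·51 - 235 = 20.
Consumer surplus without the control is ½ · (67 - 57) · 50 = 250.
With the ceiling, 20 units are sold at 51 (assume they go to the highest-value buyers). The demand price at q = 20 is 63, so CS = ½ · [(67 - 51) + (63 - 51)] · 20 = 280.
Change in consumer surplus = 280 - 250 = 30.

30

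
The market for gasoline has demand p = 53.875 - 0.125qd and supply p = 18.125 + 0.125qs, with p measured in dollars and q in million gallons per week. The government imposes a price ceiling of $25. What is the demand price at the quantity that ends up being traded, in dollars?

Rearranging demand gives qd = 431 - 8p; rearranging supply gives qs = 8p - 145. Equilibrium: 431 - 8p = 8p - 145, so 576 = 16p and p* = 36, q* = 143.
Since 25 < 36, the ceiling is binding.
At p = 25: qd = 431 - 8·25 = 231 and qs = 8·25 - 145 = 55.
Only 55 units reach the market. On the demand curve, the marginal buyer's willingness to pay at q = 55 is (431 - 55)/8 = 47.

47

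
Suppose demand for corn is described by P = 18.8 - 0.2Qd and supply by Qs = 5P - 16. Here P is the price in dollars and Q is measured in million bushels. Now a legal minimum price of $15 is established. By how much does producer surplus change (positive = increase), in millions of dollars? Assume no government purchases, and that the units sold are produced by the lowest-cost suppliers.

Rearranging demand gives Qd = 94 - 5P. Setting quantity demanded equal to quantity supplied, 94 - 5P = 5P - 16, gives P* = 11 and Q* = 39.
Because the floor (15) lies above the market-clearing price, it is binding.
At P = 15: Qd = 94 - 5·15 = 19 and Qs = 5·15 - 16 = 59.
Producer surplus without the control is ½ · (11 - 3.2) · 39 = 152.1.
With the floor, 19 units are sold at 15. The supply price at Q = 19 is 7, so PS = ½ · [(15 - 3.2) + (15 - 7)] · 19 = 188.1.
Change in producer surplus = 188.1 - 152.1 = 36.

36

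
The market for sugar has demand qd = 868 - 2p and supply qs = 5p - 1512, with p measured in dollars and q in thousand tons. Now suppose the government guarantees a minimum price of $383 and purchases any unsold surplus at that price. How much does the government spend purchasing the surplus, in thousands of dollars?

Without the control the market clears where 868 - 2p = 5p - 1512, i.e. p* = 340 and q* = 188.
Since 383 > 340, the floor is binding.
At p = 383: qd = 868 - 2·383 = 102 and qs = 5·383 - 1512 = 403.
Surplus = qs - qd = 301.
Government expenditure = surplus × support price = 301 × 383 = 115283.

115283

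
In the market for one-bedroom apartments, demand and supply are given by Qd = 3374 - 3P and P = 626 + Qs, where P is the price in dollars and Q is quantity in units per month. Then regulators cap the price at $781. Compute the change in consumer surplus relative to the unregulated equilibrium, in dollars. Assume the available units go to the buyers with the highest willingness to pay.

25951.5

Rearranging supply gives Qs = P - 626. Without the control the market clears where 3374 - 3P = P - 626, i.e. P* = 1000 and Q* = 374.
Since 781 < 1000, the ceiling is binding.
At P = 781: Qd = 3374 - 3·781 = 1031 and Qs = 781 - 626 = 155.
Consumer surplus without the control is ½ · (3374/3 - 1000) · 374 = 69938/3.
With the ceiling, 155 units are sold at 781 (assume they go to the highest-value buyers). The demand price at Q = 155 is 1073, so CS = ½ · [(3374/3 - 781) + (1073 - 781)] · 155 = 295585/6.
Change in consumer surplus = 295585/6 - 69938/3 = 25951.5.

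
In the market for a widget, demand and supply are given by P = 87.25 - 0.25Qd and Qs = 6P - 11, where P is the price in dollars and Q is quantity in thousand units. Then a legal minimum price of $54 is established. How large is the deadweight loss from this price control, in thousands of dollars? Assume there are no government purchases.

Rearranging demand gives Qd = 349 - 4P. Setting quantity demanded equal to quantity supplied, 349 - 4P = 6P - 11, gives P* = 36 and Q* = 205.
Since 54 > 36, the floor is binding.
At P = 54: Qd = 349 - 4·54 = 133 and Qs = 6·54 - 11 = 313.
Quantity traded falls to 133. At Q = 133 the demand price is (349 - 133)/4 = 54 and the supply price is (11 + 133)/6 = 24.
Deadweight loss = ½ · (54 - 24) · (205 - 133) = ½ · 30 · 72 = 1080.

1080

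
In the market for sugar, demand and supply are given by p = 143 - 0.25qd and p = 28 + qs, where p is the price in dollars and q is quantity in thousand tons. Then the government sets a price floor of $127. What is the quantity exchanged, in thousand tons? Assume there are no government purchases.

Rearranging demand gives qd = 572 - 4p; rearranging supply gives qs = p - 28. In a free market, 572 - 4p = p - 28 gives the equilibrium p* = 120, q* = 92.
Since 127 > 120, the floor is binding.
At p = 127: qd = 572 - 4·127 = 64 and qs = 127 - 28 = 99.
The quantity actually transacted is the short side, demand: 64.

64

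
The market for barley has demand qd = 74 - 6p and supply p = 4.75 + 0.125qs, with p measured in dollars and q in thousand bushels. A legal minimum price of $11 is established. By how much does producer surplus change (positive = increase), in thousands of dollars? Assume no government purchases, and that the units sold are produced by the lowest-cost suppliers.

Rearranging supply gives qs = 8p - 38. In a free market, 74 - 6p = 8p - 38 gives the equilibrium p* = 8, q* = 26.
The floor of 11 is above the equilibrium price 8, so it binds.
At p = 11: qd = 74 - 6·11 = 8 and qs = 8·11 - 38 = 50.
Producer surplus without the control is ½ · (8 - 4.75) · 26 = 42.25.
With the floor, 8 units are sold at 11. The supply price at q = 8 is 5.75, so PS = ½ · [(11 - 4.75) + (11 - 5.75)] · 8 = 46.
Change in producer surplus = 46 - 42.25 = 3.75.

3.75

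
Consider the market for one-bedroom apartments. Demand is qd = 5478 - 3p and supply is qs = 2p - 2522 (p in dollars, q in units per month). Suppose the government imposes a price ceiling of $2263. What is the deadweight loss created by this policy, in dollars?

0

Without the control the market clears where 5478 - 3p = 2p - 2522, i.e. p* = 1600 and q* = 678.
The ceiling of 2263 is above the equilibrium price 1600, so it is not binding; the market clears at p* = 1600, q* = 678.
Since the control does not bind, no trades are prevented and deadweight loss is zero.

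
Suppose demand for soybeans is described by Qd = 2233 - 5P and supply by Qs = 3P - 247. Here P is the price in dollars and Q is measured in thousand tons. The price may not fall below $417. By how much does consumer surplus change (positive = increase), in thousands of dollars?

Without the control the market clears where 2233 - 5P = 3P - 247, i.e. P* = 310 and Q* = 683.
Because the floor (417) lies above the market-clearing price, it is binding.
At P = 417: Qd = 2233 - 5·417 = 148 and Qs = 3·417 - 247 = 1004.
Consumer surplus without the control is ½ · (446.6 - 310) · 683 = 46648.9.
With the floor, consumers buy 148 units at 417, so CS = ½ · (446.6 - 417) · 148 = 2190.4.
Change in consumer surplus = 2190.4 - 46648.9 = -44458.5.

-44458.5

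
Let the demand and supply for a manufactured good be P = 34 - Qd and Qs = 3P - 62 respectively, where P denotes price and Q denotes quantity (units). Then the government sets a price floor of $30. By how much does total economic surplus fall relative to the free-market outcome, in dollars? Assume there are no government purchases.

Rearranging demand gives Qd = 34 - P. Equilibrium: 34 - P = 3P - 62, so 96 = 4P and P* = 24, Q* = 10.
Because the floor (30) lies above the market-clearing price, it is binding.
At P = 30: Qd = 34 - 30 = 4 and Qs = 3·30 - 62 = 28.
Quantity traded falls to 4. At Q = 4 the demand price is 34 - 4 = 30 and the supply price is (62 + 4)/3 = 22.
Deadweight loss = ½ · (30 - 22) · (10 - 4) = ½ · 8 · 6 = 24.

24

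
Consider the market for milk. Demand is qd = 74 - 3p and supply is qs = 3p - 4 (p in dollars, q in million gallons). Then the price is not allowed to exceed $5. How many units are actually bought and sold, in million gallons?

Without the control the market clears where 74 - 3p = 3p - 4, i.e. p* = 13 and q* = 35.
The ceiling of 5 is below the equilibrium price 13, so it binds.
At p = 5: qd = 74 - 3·5 = 59 and qs = 3·5 - 4 = 11.
The quantity actually transacted is the short side, supply: 11.

11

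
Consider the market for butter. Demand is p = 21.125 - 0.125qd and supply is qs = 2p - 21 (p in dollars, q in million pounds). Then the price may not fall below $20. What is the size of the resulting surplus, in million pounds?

10

Rearranging demand gives qd = 169 - 8p. Equilibrium: 169 - 8p = 2p - 21, so 190 = 10p and p* = 19, q* = 17.
The floor of 20 is above the equilibrium price 19, so it binds.
At p = 20: qd = 169 - 8·20 = 9 and qs = 2·20 - 21 = 19.
Surplus = qs - qd = 19 - 9 = 10.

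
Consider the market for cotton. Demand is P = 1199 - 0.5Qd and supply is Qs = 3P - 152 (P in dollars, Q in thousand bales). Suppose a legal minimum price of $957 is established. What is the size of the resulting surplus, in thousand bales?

2235

Rearranging demand gives Qd = 2398 - 2P. Setting quantity demanded equal to quantity supplied, 2398 - 2P = 3P - 152, gives P* = 510 and Q* = 1378.
The floor of 957 is above the equilibrium price 510, so it binds.
At P = 957: Qd = 2398 - 2·957 = 484 and Qs = 3·957 - 152 = 2719.
Surplus = Qs - Qd = 2719 - 484 = 2235.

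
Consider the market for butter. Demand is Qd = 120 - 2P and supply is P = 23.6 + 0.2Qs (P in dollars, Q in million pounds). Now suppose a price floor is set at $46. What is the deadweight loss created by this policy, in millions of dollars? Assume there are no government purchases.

Rearranging supply gives Qs = 5P - 118. In a free market, 120 - 2P = 5P - 118 gives the equilibrium P* = 34, Q* = 52.
Because the floor (46) lies above the market-clearing price, it is binding.
At P = 46: Qd = 120 - 2·46 = 28 and Qs = 5·46 - 118 = 112.
Quantity traded falls to 28. At Q = 28 the demand price is (120 - 28)/2 = 46 and the supply price is (118 + 28)/5 = 29.2.
Deadweight loss = ½ · (46 - 29.2) · (52 - 28) = ½ · 16.8 · 24 = 201.6.

201.6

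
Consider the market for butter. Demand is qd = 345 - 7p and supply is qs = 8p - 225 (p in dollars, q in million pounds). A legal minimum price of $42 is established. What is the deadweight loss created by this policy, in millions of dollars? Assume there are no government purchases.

In a free market, 345 - 7p = 8p - 225 gives the equilibrium p* = 38, q* = 79.
Because the floor (42) lies above the market-clearing price, it is binding.
At p = 42: qd = 345 - 7·42 = 51 and qs = 8·42 - 225 = 111.
Quantity traded falls to 51. At q = 51 the demand price is (345 - 51)/7 = 42 and the supply price is (225 + 51)/8 = 34.5.
Deadweight loss = ½ · (42 - 34.5) · (79 - 51) = ½ · 7.5 · 28 = 105.

105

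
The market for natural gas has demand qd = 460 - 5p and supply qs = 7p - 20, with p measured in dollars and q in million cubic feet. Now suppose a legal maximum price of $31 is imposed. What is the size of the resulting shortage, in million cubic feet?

Without the control the market clears where 460 - 5p = 7p - 20, i.e. p* = 40 and q* = 260.
The ceiling of 31 is below the equilibrium price 40, so it binds.
At p = 31: qd = 460 - 5·31 = 305 and qs = 7·31 - 20 = 197.
Shortage = qd - qs = 305 - 197 = 108.

108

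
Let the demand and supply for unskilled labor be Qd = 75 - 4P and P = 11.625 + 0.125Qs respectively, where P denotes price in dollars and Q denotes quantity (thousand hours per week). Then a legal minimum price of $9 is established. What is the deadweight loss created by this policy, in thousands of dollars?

0

Rearranging supply gives Qs = 8P - 93. In a free market, 75 - 4P = 8P - 93 gives the equilibrium P* = 14, Q* = 19.
The floor of 9 is below the equilibrium price 14, so it is not binding; the market clears at P* = 14, Q* = 19.
Since the control does not bind, no trades are prevented and deadweight loss is zero.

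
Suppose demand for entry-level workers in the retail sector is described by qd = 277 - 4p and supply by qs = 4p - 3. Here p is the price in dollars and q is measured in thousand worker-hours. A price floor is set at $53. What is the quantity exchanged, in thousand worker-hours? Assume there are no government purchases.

65

Without the control the market clears where 277 - 4p = 4p - 3, i.e. p* = 35 and q* = 137.
The floor of 53 is above the equilibrium price 35, so it binds.
At p = 53: qd = 277 - 4·53 = 65 and qs = 4·53 - 3 = 209.
The quantity actually transacted is the short side, demand: 65.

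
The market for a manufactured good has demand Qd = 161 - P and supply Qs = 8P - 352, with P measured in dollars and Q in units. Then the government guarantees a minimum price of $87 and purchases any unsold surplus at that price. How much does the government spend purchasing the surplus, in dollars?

23490

Equilibrium: 161 - P = 8P - 352, so 513 = 9P and P* = 57, Q* = 104.
Since 87 > 57, the floor is binding.
At P = 87: Qd = 161 - 87 = 74 and Qs = 8·87 - 352 = 344.
Surplus = Qs - Qd = 270.
Government expenditure = surplus × support price = 270 × 87 = 23490.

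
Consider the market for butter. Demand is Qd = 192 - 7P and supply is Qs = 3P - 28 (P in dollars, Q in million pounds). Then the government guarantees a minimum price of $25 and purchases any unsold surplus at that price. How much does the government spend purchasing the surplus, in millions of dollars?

Setting quantity demanded equal to quantity supplied, 192 - 7P = 3P - 28, gives P* = 22 and Q* = 38.
Since 25 > 22, the floor is binding.
At P = 25: Qd = 192 - 7·25 = 17 and Qs = 3·25 - 28 = 47.
Surplus = Qs - Qd = 30.
Government expenditure = surplus × support price = 30 × 25 = 750.

750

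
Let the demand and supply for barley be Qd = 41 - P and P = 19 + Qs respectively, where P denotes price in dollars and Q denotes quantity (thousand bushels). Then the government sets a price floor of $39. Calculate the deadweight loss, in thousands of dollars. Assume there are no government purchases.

Rearranging supply gives Qs = P - 19. Without the control the market clears where 41 - P = P - 19, i.e. P* = 30 and Q* = 11.
Since 39 > 30, the floor is binding.
At P = 39: Qd = 41 - 39 = 2 and Qs = 39 - 19 = 20.
Quantity traded falls to 2. At Q = 2 the demand price is 41 - 2 = 39 and the supply price is 19 + 2 = 21.
Deadweight loss = ½ · (39 - 21) · (11 - 2) = ½ · 18 · 9 = 81.

81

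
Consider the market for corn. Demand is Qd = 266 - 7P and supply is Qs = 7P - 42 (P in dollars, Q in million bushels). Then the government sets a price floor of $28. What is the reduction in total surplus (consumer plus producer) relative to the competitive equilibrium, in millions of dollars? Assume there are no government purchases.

252

Equilibrium: 266 - 7P = 7P - 42, so 308 = 14P and P* = 22, Q* = 112.
Since 28 > 22, the floor is binding.
At P = 28: Qd = 266 - 7·28 = 70 and Qs = 7·28 - 42 = 154.
Quantity traded falls to 70. At Q = 70 the demand price is (266 - 70)/7 = 28 and the supply price is (42 + 70)/7 = 16.
Deadweight loss = ½ · (28 - 16) · (112 - 70) = ½ · 12 · 42 = 252.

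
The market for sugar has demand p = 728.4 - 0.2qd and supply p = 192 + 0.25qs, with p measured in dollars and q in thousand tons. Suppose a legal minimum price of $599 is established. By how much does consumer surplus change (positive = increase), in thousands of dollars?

Rearranging demand gives qd = 3642 - 5p; rearranging supply gives qs = 4p - 768. In a free market, 3642 - 5p = 4p - 768 gives the equilibrium p* = 490, q* = 1192.
Because the floor (599) lies above the market-clearing price, it is binding.
At p = 599: qd = 3642 - 5·599 = 647 and qs = 4·599 - 768 = 1628.
Consumer surplus without the control is ½ · (728.4 - 490) · 1192 = 142086.4.
With the floor, consumers buy 647 units at 599, so CS = ½ · (728.4 - 599) · 647 = 41860.9.
Change in consumer surplus = 41860.9 - 142086.4 = -100225.5.

-100225.5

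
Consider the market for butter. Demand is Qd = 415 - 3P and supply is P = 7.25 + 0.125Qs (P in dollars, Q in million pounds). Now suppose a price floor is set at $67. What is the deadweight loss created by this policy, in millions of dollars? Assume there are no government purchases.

1188

Rearranging supply gives Qs = 8P - 58. Equilibrium: 415 - 3P = 8P - 58, so 473 = 11P and P* = 43, Q* = 286.
The floor of 67 is above the equilibrium price 43, so it binds.
At P = 67: Qd = 415 - 3·67 = 214 and Qs = 8·67 - 58 = 478.
Quantity traded falls to 214. At Q = 214 the demand price is (415 - 214)/3 = 67 and the supply price is (58 + 214)/8 = 34.
Deadweight loss = ½ · (67 - 34) · (286 - 214) = ½ · 33 · 72 = 1188.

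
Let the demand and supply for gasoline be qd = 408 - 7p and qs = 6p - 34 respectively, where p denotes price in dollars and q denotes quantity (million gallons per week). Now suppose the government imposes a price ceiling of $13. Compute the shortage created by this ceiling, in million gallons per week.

273

In a free market, 408 - 7p = 6p - 34 gives the equilibrium p* = 34, q* = 170.
The ceiling of 13 is below the equilibrium price 34, so it binds.
At p = 13: qd = 408 - 7·13 = 317 and qs = 6·13 - 34 = 44.
Shortage = qd - qs = 317 - 44 = 273.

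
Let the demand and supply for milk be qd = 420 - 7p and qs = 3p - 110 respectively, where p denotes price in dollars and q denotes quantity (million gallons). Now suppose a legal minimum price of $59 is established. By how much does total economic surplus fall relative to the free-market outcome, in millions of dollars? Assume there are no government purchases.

In a free market, 420 - 7p = 3p - 110 gives the equilibrium p* = 53, q* = 49.
The floor of 59 is above the equilibrium price 53, so it binds.
At p = 59: qd = 420 - 7·59 = 7 and qs = 3·59 - 110 = 67.
Quantity traded falls to 7. At q = 7 the demand price is (420 - 7)/7 = 59 and the supply price is (110 + 7)/3 = 39.
Deadweight loss = ½ · (59 - 39) · (49 - 7) = ½ · 20 · 42 = 420.

420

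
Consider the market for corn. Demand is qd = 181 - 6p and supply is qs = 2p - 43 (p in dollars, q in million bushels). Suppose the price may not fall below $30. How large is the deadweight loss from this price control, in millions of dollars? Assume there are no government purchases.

48

Equilibrium: 181 - 6p = 2p - 43, so 224 = 8p and p* = 28, q* = 13.
Because the floor (30) lies above the market-clearing price, it is binding.
At p = 30: qd = 181 - 6·30 = 1 and qs = 2·30 - 43 = 17.
Quantity traded falls to 1. At q = 1 the demand price is (181 - 1)/6 = 30 and the supply price is (43 + 1)/2 = 22.
Deadweight loss = ½ · (30 - 22) · (13 - 1) = ½ · 8 · 12 = 48.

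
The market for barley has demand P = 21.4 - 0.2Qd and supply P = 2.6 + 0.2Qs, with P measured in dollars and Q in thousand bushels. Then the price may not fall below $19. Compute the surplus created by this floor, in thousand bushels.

70

Rearranging demand gives Qd = 107 - 5P; rearranging supply gives Qs = 5P - 13. Equilibrium: 107 - 5P = 5P - 13, so 120 = 10P and P* = 12, Q* = 47.
Because the floor (19) lies above the market-clearing price, it is binding.
At P = 19: Qd = 107 - 5·19 = 12 and Qs = 5·19 - 13 = 82.
Surplus = Qs - Qd = 82 - 12 = 70.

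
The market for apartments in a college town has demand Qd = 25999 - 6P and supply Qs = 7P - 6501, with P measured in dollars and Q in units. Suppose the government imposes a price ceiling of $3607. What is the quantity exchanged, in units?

Setting quantity demanded equal to quantity supplied, 25999 - 6P = 7P - 6501, gives P* = 2500 and Q* = 10999.
The ceiling of 3607 is above the equilibrium price 2500, so it is not binding; the market clears at P* = 2500, Q* = 10999.

10999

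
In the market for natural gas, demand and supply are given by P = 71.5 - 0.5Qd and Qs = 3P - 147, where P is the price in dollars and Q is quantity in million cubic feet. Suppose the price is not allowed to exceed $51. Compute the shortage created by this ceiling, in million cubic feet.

Rearranging demand gives Qd = 143 - 2P. Without the control the market clears where 143 - 2P = 3P - 147, i.e. P* = 58 and Q* = 27.
The ceiling of 51 is below the equilibrium price 58, so it binds.
At P = 51: Qd = 143 - 2·51 = 41 and Qs = 3·51 - 147 = 6.
Shortage = Qd - Qs = 41 - 6 = 35.

35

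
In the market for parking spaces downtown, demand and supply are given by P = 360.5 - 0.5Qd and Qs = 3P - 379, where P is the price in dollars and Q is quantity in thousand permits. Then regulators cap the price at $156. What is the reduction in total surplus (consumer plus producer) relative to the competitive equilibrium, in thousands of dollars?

15360

Rearranging demand gives Qd = 721 - 2P. Equilibrium: 721 - 2P = 3P - 379, so 1100 = 5P and P* = 220, Q* = 281.
The ceiling of 156 is below the equilibrium price 220, so it binds.
At P = 156: Qd = 721 - 2·156 = 409 and Qs = 3·156 - 379 = 89.
Quantity traded falls to 89. At Q = 89 the demand price is (721 - 89)/2 = 316 and the supply price is (379 + 89)/3 = 156.
Deadweight loss = ½ · (316 - 156) · (281 - 89) = ½ · 160 · 192 = 15360.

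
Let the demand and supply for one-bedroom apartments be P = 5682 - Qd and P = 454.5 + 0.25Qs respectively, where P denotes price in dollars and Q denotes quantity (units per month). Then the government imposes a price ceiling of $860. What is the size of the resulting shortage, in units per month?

Rearranging demand gives Qd = 5682 - P; rearranging supply gives Qs = 4P - 1818. In a free market, 5682 - P = 4P - 1818 gives the equilibrium P* = 1500, Q* = 4182.
The ceiling of 860 is below the equilibrium price 1500, so it binds.
At P = 860: Qd = 5682 - 860 = 4822 and Qs = 4·860 - 1818 = 1622.
Shortage = Qd - Qs = 4822 - 1622 = 3200.

3200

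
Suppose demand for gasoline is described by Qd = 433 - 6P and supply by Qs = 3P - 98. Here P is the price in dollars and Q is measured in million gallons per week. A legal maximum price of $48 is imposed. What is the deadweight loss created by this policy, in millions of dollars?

Without the control the market clears where 433 - 6P = 3P - 98, i.e. P* = 59 and Q* = 79.
The ceiling of 48 is below the equilibrium price 59, so it binds.
At P = 48: Qd = 433 - 6·48 = 145 and Qs = 3·48 - 98 = 46.
Quantity traded falls to 46. At Q = 46 the demand price is (433 - 46)/6 = 64.5 and the supply price is (98 + 46)/3 = 48.
Deadweight loss = ½ · (64.5 - 48) · (79 - 46) = ½ · 16.5 · 33 = 272.25.

272.25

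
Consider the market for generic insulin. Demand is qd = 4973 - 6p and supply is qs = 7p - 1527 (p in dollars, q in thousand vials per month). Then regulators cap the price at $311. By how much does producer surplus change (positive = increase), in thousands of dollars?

-247873.5

Equilibrium: 4973 - 6p = 7p - 1527, so 6500 = 13p and p* = 500, q* = 1973.
The ceiling of 311 is below the equilibrium price 500, so it binds.
At p = 311: qd = 4973 - 6·311 = 3107 and qs = 7·311 - 1527 = 650.
Producer surplus without the control is ½ · (500 - 1527/7) · 1973 = 3892729/14.
With the ceiling, producers sell 650 units at 311, so PS = ½ · (311 - 1527/7) · 650 = 211250/7.
Change in producer surplus = 211250/7 - 3892729/14 = -247873.5.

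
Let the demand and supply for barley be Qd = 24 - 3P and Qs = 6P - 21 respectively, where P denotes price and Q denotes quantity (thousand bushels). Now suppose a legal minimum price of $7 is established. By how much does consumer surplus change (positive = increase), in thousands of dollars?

Without the control the market clears where 24 - 3P = 6P - 21, i.e. P* = 5 and Q* = 9.
Since 7 > 5, the floor is binding.
At P = 7: Qd = 24 - 3·7 = 3 and Qs = 6·7 - 21 = 21.
Consumer surplus without the control is ½ · (8 - 5) · 9 = 13.5.
With the floor, consumers buy 3 units at 7, so CS = ½ · (8 - 7) · 3 = 1.5.
Change in consumer surplus = 1.5 - 13.5 = -12.

-12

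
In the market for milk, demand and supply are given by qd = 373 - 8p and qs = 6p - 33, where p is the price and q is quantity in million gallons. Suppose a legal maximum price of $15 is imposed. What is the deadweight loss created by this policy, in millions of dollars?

Equilibrium: 373 - 8p = 6p - 33, so 406 = 14p and p* = 29, q* = 141.
Because the ceiling (15) lies below the market-clearing price, it is binding.
At p = 15: qd = 373 - 8·15 = 253 and qs = 6·15 - 33 = 57.
Quantity traded falls to 57. At q = 57 the demand price is (373 - 57)/8 = 39.5 and the supply price is (33 + 57)/6 = 15.
Deadweight loss = ½ · (39.5 - 15) · (141 - 57) = ½ · 24.5 · 84 = 1029.

1029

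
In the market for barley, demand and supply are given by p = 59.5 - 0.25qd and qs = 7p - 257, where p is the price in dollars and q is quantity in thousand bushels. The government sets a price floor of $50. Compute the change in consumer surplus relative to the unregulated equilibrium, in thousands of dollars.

-240

Rearranging demand gives qd = 238 - 4p. Setting quantity demanded equal to quantity supplied, 238 - 4p = 7p - 257, gives p* = 45 and q* = 58.
Since 50 > 45, the floor is binding.
At p = 50: qd = 238 - 4·50 = 38 and qs = 7·50 - 257 = 93.
Consumer surplus without the control is ½ · (59.5 - 45) · 58 = 420.5.
With the floor, consumers buy 38 units at 50, so CS = ½ · (59.5 - 50) · 38 = 180.5.
Change in consumer surplus = 180.5 - 420.5 = -240.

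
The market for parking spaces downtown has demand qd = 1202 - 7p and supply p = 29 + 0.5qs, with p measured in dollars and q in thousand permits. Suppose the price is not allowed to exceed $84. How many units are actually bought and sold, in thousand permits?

110

Rearranging supply gives qs = 2p - 58. Setting quantity demanded equal to quantity supplied, 1202 - 7p = 2p - 58, gives p* = 140 and q* = 222.
Since 84 < 140, the ceiling is binding.
At p = 84: qd = 1202 - 7·84 = 614 and qs = 2·84 - 58 = 110.
The quantity actually transacted is the short side, supply: 110.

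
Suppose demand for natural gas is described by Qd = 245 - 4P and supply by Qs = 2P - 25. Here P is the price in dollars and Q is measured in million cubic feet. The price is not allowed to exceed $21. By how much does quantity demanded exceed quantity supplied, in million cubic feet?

Without the control the market clears where 245 - 4P = 2P - 25, i.e. P* = 45 and Q* = 65.
The ceiling of 21 is below the equilibrium price 45, so it binds.
At P = 21: Qd = 245 - 4·21 = 161 and Qs = 2·21 - 25 = 17.
Shortage = Qd - Qs = 161 - 17 = 144.

144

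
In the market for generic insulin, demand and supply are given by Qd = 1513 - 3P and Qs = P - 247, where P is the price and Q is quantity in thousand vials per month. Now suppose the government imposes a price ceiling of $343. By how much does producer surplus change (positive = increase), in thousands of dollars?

-14016.5

In a free market, 1513 - 3P = P - 247 gives the equilibrium P* = 440, Q* = 193.
Because the ceiling (343) lies below the market-clearing price, it is binding.
At P = 343: Qd = 1513 - 3·343 = 484 and Qs = 343 - 247 = 96.
Producer surplus without the control is ½ · (440 - 247) · 193 = 18624.5.
With the ceiling, producers sell 96 units at 343, so PS = ½ · (343 - 247) · 96 = 4608.
Change in producer surplus = 4608 - 18624.5 = -14016.5.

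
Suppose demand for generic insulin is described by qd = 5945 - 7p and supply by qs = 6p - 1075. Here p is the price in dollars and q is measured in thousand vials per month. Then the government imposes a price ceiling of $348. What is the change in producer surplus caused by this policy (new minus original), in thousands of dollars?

-305088

Without the control the market clears where 5945 - 7p = 6p - 1075, i.e. p* = 540 and q* = 2165.
Since 348 < 540, the ceiling is binding.
At p = 348: qd = 5945 - 7·348 = 3509 and qs = 6·348 - 1075 = 1013.
Producer surplus without the control is ½ · (540 - 1075/6) · 2165 = 4687225/12.
With the ceiling, producers sell 1013 units at 348, so PS = ½ · (348 - 1075/6) · 1013 = 1026169/12.
Change in producer surplus = 1026169/12 - 4687225/12 = -305088.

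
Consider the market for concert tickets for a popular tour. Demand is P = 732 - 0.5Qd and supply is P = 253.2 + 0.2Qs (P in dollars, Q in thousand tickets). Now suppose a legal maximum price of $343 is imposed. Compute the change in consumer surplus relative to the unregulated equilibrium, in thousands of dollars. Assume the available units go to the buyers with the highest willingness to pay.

Rearranging demand gives Qd = 1464 - 2P; rearranging supply gives Qs = 5P - 1266. Without the control the market clears where 1464 - 2P = 5P - 1266, i.e. P* = 390 and Q* = 684.
Since 343 < 390, the ceiling is binding.
At P = 343: Qd = 1464 - 2·343 = 778 and Qs = 5·343 - 1266 = 449.
Consumer surplus without the control is ½ · (732 - 390) · 684 = 116964.
With the ceiling, 449 units are sold at 343 (assume they go to the highest-value buyers). The demand price at Q = 449 is 507.5, so CS = ½ · [(732 - 343) + (507.5 - 343)] · 449 = 124260.75.
Change in consumer surplus = 124260.75 - 116964 = 7296.75.

7296.75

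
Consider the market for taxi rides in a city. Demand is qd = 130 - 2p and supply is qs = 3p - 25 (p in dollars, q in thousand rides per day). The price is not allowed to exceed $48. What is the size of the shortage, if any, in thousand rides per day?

0

Without the control the market clears where 130 - 2p = 3p - 25, i.e. p* = 31 and q* = 68.
The ceiling of 48 is above the equilibrium price 31, so it is not binding; the market clears at p* = 31, q* = 68.
Since the control does not bind, there is no shortage.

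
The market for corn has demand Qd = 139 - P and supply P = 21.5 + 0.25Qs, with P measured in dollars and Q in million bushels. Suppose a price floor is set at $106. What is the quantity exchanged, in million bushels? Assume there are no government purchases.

Rearranging supply gives Qs = 4P - 86. In a free market, 139 - P = 4P - 86 gives the equilibrium P* = 45, Q* = 94.
The floor of 106 is above the equilibrium price 45, so it binds.
At P = 106: Qd = 139 - 106 = 33 and Qs = 4·106 - 86 = 338.
The quantity actually transacted is the short side, demand: 33.

33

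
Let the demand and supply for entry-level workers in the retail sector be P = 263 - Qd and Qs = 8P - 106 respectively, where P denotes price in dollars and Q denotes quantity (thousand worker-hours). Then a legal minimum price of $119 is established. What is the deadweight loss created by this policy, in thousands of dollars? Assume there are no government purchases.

Rearranging demand gives Qd = 263 - P. Equilibrium: 263 - P = 8P - 106, so 369 = 9P and P* = 41, Q* = 222.
Since 119 > 41, the floor is binding.
At P = 119: Qd = 263 - 119 = 144 and Qs = 8·119 - 106 = 846.
Quantity traded falls to 144. At Q = 144 the demand price is 263 - 144 = 119 and the supply price is (106 + 144)/8 = 31.25.
Deadweight loss = ½ · (119 - 31.25) · (222 - 144) = ½ · 87.75 · 78 = 3422.25.

3422.25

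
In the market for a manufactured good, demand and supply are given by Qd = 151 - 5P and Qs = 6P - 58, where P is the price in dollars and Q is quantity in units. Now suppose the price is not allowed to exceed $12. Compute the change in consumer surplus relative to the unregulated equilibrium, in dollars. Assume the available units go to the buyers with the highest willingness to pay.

In a free market, 151 - 5P = 6P - 58 gives the equilibrium P* = 19, Q* = 56.
Since 12 < 19, the ceiling is binding.
At P = 12: Qd = 151 - 5·12 = 91 and Qs = 6·12 - 58 = 14.
Consumer surplus without the control is ½ · (30.2 - 19) · 56 = 313.6.
With the ceiling, 14 units are sold at 12 (assume they go to the highest-value buyers). The demand price at Q = 14 is 27.4, so CS = ½ · [(30.2 - 12) + (27.4 - 12)] · 14 = 235.2.
Change in consumer surplus = 235.2 - 313.6 = -78.4.

-78.4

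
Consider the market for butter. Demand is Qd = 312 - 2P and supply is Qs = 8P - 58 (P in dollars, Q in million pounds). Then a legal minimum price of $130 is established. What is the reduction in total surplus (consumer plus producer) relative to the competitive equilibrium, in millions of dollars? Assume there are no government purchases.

10811.25

Setting quantity demanded equal to quantity supplied, 312 - 2P = 8P - 58, gives P* = 37 and Q* = 238.
Since 130 > 37, the floor is binding.
At P = 130: Qd = 312 - 2·130 = 52 and Qs = 8·130 - 58 = 982.
Quantity traded falls to 52. At Q = 52 the demand price is (312 - 52)/2 = 130 and the supply price is (58 + 52)/8 = 13.75.
Deadweight loss = ½ · (130 - 13.75) · (238 - 52) = ½ · 116.25 · 186 = 10811.25.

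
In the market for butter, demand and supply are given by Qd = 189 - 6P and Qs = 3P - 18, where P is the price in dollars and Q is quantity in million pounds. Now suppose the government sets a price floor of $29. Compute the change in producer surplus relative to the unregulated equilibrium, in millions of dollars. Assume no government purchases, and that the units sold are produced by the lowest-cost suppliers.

-126

In a free market, 189 - 6P = 3P - 18 gives the equilibrium P* = 23, Q* = 51.
The floor of 29 is above the equilibrium price 23, so it binds.
At P = 29: Qd = 189 - 6·29 = 15 and Qs = 3·29 - 18 = 69.
Producer surplus without the control is ½ · (23 - 6) · 51 = 433.5.
With the floor, 15 units are sold at 29. The supply price at Q = 15 is 11, so PS = ½ · [(29 - 6) + (29 - 11)] · 15 = 307.5.
Change in producer surplus = 307.5 - 433.5 = -126.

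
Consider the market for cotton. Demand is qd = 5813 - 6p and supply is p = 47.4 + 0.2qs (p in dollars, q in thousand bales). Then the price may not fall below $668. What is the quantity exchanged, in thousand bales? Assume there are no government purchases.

1805

Rearranging supply gives qs = 5p - 237. Equilibrium: 5813 - 6p = 5p - 237, so 6050 = 11p and p* = 550, q* = 2513.
Since 668 > 550, the floor is binding.
At p = 668: qd = 5813 - 6·668 = 1805 and qs = 5·668 - 237 = 3103.
The quantity actually transacted is the short side, demand: 1805.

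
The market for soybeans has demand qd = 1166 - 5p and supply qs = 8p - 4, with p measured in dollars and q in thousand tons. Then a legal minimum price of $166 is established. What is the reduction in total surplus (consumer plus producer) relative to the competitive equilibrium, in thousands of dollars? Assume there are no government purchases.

23465

In a free market, 1166 - 5p = 8p - 4 gives the equilibrium p* = 90, q* = 716.
Since 166 > 90, the floor is binding.
At p = 166: qd = 1166 - 5·166 = 336 and qs = 8·166 - 4 = 1324.
Quantity traded falls to 336. At q = 336 the demand price is (1166 - 336)/5 = 166 and the supply price is (4 + 336)/8 = 42.5.
Deadweight loss = ½ · (166 - 42.5) · (716 - 336) = ½ · 123.5 · 380 = 23465.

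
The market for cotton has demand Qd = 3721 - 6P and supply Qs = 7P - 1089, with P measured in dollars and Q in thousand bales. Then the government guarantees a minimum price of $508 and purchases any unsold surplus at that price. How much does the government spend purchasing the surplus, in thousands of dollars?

911352

Without the control the market clears where 3721 - 6P = 7P - 1089, i.e. P* = 370 and Q* = 1501.
The floor of 508 is above the equilibrium price 370, so it binds.
At P = 508: Qd = 3721 - 6·508 = 673 and Qs = 7·508 - 1089 = 2467.
Surplus = Qs - Qd = 1794.
Government expenditure = surplus × support price = 1794 × 508 = 911352.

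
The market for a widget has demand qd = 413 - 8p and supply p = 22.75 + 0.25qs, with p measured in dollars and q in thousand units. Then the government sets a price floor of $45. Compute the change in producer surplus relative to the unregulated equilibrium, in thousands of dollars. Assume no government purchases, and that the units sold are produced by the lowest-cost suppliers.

87

Rearranging supply gives qs = 4p - 91. Equilibrium: 413 - 8p = 4p - 91, so 504 = 12p and p* = 42, q* = 77.
The floor of 45 is above the equilibrium price 42, so it binds.
At p = 45: qd = 413 - 8·45 = 53 and qs = 4·45 - 91 = 89.
Producer surplus without the control is ½ · (42 - 22.75) · 77 = 741.125.
With the floor, 53 units are sold at 45. The supply price at q = 53 is 36, so PS = ½ · [(45 - 22.75) + (45 - 36)] · 53 = 828.125.
Change in producer surplus = 828.125 - 741.125 = 87.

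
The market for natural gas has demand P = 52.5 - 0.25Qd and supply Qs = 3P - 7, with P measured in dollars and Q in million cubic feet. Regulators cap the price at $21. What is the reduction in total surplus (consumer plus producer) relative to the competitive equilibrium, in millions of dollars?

262.5

Rearranging demand gives Qd = 210 - 4P. Setting quantity demanded equal to quantity supplied, 210 - 4P = 3P - 7, gives P* = 31 and Q* = 86.
The ceiling of 21 is below the equilibrium price 31, so it binds.
At P = 21: Qd = 210 - 4·21 = 126 and Qs = 3·21 - 7 = 56.
Quantity traded falls to 56. At Q = 56 the demand price is (210 - 56)/4 = 38.5 and the supply price is (7 + 56)/3 = 21.
Deadweight loss = ½ · (38.5 - 21) · (86 - 56) = ½ · 17.5 · 30 = 262.5.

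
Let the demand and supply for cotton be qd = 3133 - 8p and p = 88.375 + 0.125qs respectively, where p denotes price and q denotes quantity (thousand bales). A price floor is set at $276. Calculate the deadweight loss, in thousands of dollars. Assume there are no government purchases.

10368

Rearranging supply gives qs = 8p - 707. Equilibrium: 3133 - 8p = 8p - 707, so 3840 = 16p and p* = 240, q* = 1213.
Since 276 > 240, the floor is binding.
At p = 276: qd = 3133 - 8·276 = 925 and qs = 8·276 - 707 = 1501.
Quantity traded falls to 925. At q = 925 the demand price is (3133 - 925)/8 = 276 and the supply price is (707 + 925)/8 = 204.
Deadweight loss = ½ · (276 - 204) · (1213 - 925) = ½ · 72 · 288 = 10368.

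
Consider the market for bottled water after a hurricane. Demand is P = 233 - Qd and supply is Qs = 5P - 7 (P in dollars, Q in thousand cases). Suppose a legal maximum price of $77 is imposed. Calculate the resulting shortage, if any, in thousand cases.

0

Rearranging demand gives Qd = 233 - P. Setting quantity demanded equal to quantity supplied, 233 - P = 5P - 7, gives P* = 40 and Q* = 193.
Since 77 is above P* = 40, the ceiling does not bind and the free-market outcome prevails.
Since the control does not bind, there is no shortage.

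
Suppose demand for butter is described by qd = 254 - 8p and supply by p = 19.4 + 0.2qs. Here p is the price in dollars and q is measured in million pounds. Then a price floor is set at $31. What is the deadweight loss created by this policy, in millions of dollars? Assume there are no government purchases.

166.4

Rearranging supply gives qs = 5p - 97. Setting quantity demanded equal to quantity supplied, 254 - 8p = 5p - 97, gives p* = 27 and q* = 38.
Since 31 > 27, the floor is binding.
At p = 31: qd = 254 - 8·31 = 6 and qs = 5·31 - 97 = 58.
Quantity traded falls to 6. At q = 6 the demand price is (254 - 6)/8 = 31 and the supply price is (97 + 6)/5 = 20.6.
Deadweight loss = ½ · (31 - 20.6) · (38 - 6) = ½ · 10.4 · 32 = 166.4.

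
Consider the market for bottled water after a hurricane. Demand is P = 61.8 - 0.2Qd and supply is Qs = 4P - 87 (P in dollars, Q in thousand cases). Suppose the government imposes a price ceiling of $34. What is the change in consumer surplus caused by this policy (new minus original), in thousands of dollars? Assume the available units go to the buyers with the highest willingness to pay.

Rearranging demand gives Qd = 309 - 5P. Equilibrium: 309 - 5P = 4P - 87, so 396 = 9P and P* = 44, Q* = 89.
The ceiling of 34 is below the equilibrium price 44, so it binds.
At P = 34: Qd = 309 - 5·34 = 139 and Qs = 4·34 - 87 = 49.
Consumer surplus without the control is ½ · (61.8 - 44) · 89 = 792.1.
With the ceiling, 49 units are sold at 34 (assume they go to the highest-value buyers). The demand price at Q = 49 is 52, so CS = ½ · [(61.8 - 34) + (52 - 34)] · 49 = 1122.1.
Change in consumer surplus = 1122.1 - 792.1 = 330.

330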